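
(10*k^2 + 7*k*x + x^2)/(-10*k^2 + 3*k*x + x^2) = (2*k + x)/(-2*k + x)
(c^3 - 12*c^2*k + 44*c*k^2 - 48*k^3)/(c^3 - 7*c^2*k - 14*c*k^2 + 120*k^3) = (c^2 - 6*c*k + 8*k^2)/(c^2 - c*k - 20*k^2)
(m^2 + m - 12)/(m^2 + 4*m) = (m - 3)/m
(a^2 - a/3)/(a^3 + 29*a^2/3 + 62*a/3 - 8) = a/(a^2 + 10*a + 24)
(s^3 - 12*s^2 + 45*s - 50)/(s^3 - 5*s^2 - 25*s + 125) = (s - 2)/(s + 5)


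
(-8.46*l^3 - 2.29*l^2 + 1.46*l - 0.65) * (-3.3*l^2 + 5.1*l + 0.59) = 27.918*l^5 - 35.589*l^4 - 21.4884*l^3 + 8.2399*l^2 - 2.4536*l - 0.3835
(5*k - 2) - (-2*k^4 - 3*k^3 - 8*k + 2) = 2*k^4 + 3*k^3 + 13*k - 4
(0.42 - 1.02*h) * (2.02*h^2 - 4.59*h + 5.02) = -2.0604*h^3 + 5.5302*h^2 - 7.0482*h + 2.1084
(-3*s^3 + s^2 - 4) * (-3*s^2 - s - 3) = 9*s^5 + 8*s^3 + 9*s^2 + 4*s + 12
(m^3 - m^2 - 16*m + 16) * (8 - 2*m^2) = -2*m^5 + 2*m^4 + 40*m^3 - 40*m^2 - 128*m + 128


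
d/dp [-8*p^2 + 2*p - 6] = 2 - 16*p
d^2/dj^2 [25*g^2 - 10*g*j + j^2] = 2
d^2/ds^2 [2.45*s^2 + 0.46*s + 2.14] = 4.90000000000000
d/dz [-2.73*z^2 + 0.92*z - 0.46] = 0.92 - 5.46*z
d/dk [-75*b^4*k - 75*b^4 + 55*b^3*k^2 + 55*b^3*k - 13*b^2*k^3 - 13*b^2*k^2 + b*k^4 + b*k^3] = b*(-75*b^3 + 110*b^2*k + 55*b^2 - 39*b*k^2 - 26*b*k + 4*k^3 + 3*k^2)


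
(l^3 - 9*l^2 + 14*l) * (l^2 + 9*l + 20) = l^5 - 47*l^3 - 54*l^2 + 280*l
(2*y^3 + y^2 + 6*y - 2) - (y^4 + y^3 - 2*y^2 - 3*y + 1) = -y^4 + y^3 + 3*y^2 + 9*y - 3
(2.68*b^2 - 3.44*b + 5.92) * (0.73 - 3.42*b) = -9.1656*b^3 + 13.7212*b^2 - 22.7576*b + 4.3216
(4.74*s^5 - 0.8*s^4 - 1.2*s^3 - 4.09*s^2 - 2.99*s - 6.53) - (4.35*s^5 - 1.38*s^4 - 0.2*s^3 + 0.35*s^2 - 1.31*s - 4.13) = 0.390000000000001*s^5 + 0.58*s^4 - 1.0*s^3 - 4.44*s^2 - 1.68*s - 2.4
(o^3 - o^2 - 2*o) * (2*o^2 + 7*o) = 2*o^5 + 5*o^4 - 11*o^3 - 14*o^2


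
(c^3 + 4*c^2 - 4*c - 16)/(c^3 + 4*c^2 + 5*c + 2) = (c^2 + 2*c - 8)/(c^2 + 2*c + 1)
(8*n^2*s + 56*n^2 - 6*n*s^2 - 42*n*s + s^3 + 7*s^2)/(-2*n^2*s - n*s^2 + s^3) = (-4*n*s - 28*n + s^2 + 7*s)/(s*(n + s))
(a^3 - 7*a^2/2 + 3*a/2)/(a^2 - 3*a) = a - 1/2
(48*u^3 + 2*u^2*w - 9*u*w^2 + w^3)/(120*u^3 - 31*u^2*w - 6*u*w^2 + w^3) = (2*u + w)/(5*u + w)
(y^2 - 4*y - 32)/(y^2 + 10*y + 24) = (y - 8)/(y + 6)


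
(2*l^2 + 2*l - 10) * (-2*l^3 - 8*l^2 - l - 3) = -4*l^5 - 20*l^4 + 2*l^3 + 72*l^2 + 4*l + 30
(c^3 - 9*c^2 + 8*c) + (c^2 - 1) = c^3 - 8*c^2 + 8*c - 1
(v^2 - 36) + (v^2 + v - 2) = 2*v^2 + v - 38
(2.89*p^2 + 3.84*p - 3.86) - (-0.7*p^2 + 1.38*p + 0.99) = 3.59*p^2 + 2.46*p - 4.85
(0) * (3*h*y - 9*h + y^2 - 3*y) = 0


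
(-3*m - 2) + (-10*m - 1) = -13*m - 3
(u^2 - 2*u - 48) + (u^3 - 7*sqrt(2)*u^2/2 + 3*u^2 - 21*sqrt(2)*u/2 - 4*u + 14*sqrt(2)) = u^3 - 7*sqrt(2)*u^2/2 + 4*u^2 - 21*sqrt(2)*u/2 - 6*u - 48 + 14*sqrt(2)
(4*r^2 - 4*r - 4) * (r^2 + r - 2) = 4*r^4 - 16*r^2 + 4*r + 8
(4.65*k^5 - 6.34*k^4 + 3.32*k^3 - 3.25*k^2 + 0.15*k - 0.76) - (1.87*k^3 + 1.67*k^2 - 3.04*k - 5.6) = 4.65*k^5 - 6.34*k^4 + 1.45*k^3 - 4.92*k^2 + 3.19*k + 4.84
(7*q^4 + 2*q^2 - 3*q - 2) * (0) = 0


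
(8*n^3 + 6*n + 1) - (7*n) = 8*n^3 - n + 1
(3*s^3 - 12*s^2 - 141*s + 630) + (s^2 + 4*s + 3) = 3*s^3 - 11*s^2 - 137*s + 633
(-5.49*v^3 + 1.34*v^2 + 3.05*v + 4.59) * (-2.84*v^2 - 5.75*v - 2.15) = 15.5916*v^5 + 27.7619*v^4 - 4.5635*v^3 - 33.4541*v^2 - 32.95*v - 9.8685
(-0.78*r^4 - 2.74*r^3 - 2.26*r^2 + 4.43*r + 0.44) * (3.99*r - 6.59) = -3.1122*r^5 - 5.7924*r^4 + 9.0392*r^3 + 32.5691*r^2 - 27.4381*r - 2.8996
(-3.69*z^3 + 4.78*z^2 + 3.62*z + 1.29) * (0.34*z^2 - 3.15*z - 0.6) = -1.2546*z^5 + 13.2487*z^4 - 11.6122*z^3 - 13.8324*z^2 - 6.2355*z - 0.774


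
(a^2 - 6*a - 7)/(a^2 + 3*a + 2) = (a - 7)/(a + 2)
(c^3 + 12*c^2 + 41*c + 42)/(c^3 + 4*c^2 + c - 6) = (c + 7)/(c - 1)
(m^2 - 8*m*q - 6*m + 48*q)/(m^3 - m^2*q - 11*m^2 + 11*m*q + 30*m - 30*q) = (-m + 8*q)/(-m^2 + m*q + 5*m - 5*q)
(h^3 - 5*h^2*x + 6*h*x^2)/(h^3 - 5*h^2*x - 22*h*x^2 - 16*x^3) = h*(-h^2 + 5*h*x - 6*x^2)/(-h^3 + 5*h^2*x + 22*h*x^2 + 16*x^3)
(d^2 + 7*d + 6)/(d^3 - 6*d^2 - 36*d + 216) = (d + 1)/(d^2 - 12*d + 36)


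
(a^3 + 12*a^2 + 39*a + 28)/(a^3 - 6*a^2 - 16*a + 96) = (a^2 + 8*a + 7)/(a^2 - 10*a + 24)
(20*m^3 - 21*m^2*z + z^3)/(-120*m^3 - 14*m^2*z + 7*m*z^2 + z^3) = (-m + z)/(6*m + z)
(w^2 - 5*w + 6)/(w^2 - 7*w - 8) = (-w^2 + 5*w - 6)/(-w^2 + 7*w + 8)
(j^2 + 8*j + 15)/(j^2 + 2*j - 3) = (j + 5)/(j - 1)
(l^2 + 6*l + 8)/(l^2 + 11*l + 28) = (l + 2)/(l + 7)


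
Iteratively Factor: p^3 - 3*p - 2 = (p + 1)*(p^2 - p - 2) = (p - 2)*(p + 1)*(p + 1)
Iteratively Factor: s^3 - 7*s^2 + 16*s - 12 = (s - 2)*(s^2 - 5*s + 6) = (s - 2)^2*(s - 3)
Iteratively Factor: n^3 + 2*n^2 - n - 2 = (n + 2)*(n^2 - 1) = (n - 1)*(n + 2)*(n + 1)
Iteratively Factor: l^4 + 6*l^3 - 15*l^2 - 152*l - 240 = (l + 4)*(l^3 + 2*l^2 - 23*l - 60) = (l + 3)*(l + 4)*(l^2 - l - 20) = (l + 3)*(l + 4)^2*(l - 5)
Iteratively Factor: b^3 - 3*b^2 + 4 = (b + 1)*(b^2 - 4*b + 4) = (b - 2)*(b + 1)*(b - 2)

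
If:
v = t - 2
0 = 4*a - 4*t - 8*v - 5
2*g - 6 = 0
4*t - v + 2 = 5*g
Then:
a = 33/4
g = 3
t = 11/3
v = 5/3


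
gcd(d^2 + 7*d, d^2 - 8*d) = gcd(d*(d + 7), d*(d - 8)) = d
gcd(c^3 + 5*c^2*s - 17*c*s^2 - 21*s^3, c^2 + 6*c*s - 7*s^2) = c + 7*s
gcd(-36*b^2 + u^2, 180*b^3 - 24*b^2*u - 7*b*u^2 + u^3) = -6*b + u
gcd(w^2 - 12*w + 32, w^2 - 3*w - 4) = w - 4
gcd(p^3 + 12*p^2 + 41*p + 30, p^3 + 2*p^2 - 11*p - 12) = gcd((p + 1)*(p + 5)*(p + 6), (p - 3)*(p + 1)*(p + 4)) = p + 1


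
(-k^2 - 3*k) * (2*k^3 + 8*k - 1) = -2*k^5 - 6*k^4 - 8*k^3 - 23*k^2 + 3*k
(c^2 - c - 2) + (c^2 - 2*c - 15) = 2*c^2 - 3*c - 17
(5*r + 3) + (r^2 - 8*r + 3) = r^2 - 3*r + 6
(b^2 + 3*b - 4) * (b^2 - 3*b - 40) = b^4 - 53*b^2 - 108*b + 160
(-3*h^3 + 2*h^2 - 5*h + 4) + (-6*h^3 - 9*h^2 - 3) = -9*h^3 - 7*h^2 - 5*h + 1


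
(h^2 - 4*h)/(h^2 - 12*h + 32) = h/(h - 8)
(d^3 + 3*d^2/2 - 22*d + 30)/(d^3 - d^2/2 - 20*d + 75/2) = (d^2 + 4*d - 12)/(d^2 + 2*d - 15)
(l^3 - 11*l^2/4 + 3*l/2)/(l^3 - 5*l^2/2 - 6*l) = (-4*l^2 + 11*l - 6)/(2*(-2*l^2 + 5*l + 12))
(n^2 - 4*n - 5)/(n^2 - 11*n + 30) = (n + 1)/(n - 6)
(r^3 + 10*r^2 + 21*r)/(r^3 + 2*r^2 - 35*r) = (r + 3)/(r - 5)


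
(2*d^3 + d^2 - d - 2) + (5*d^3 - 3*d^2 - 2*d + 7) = 7*d^3 - 2*d^2 - 3*d + 5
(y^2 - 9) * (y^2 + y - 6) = y^4 + y^3 - 15*y^2 - 9*y + 54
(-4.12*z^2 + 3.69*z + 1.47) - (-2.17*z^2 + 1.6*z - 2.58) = -1.95*z^2 + 2.09*z + 4.05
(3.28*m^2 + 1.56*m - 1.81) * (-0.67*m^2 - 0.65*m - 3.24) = -2.1976*m^4 - 3.1772*m^3 - 10.4285*m^2 - 3.8779*m + 5.8644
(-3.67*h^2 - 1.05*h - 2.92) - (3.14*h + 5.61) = -3.67*h^2 - 4.19*h - 8.53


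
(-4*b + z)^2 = 16*b^2 - 8*b*z + z^2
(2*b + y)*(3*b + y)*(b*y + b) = 6*b^3*y + 6*b^3 + 5*b^2*y^2 + 5*b^2*y + b*y^3 + b*y^2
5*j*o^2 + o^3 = o^2*(5*j + o)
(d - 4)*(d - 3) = d^2 - 7*d + 12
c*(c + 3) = c^2 + 3*c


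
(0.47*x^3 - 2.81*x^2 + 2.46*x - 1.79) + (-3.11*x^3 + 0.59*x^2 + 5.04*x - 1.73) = -2.64*x^3 - 2.22*x^2 + 7.5*x - 3.52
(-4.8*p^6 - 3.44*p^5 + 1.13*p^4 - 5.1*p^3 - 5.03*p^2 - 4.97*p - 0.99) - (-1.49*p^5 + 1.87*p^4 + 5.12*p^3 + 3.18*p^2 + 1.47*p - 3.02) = -4.8*p^6 - 1.95*p^5 - 0.74*p^4 - 10.22*p^3 - 8.21*p^2 - 6.44*p + 2.03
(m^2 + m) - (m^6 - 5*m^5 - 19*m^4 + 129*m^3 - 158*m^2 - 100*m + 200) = -m^6 + 5*m^5 + 19*m^4 - 129*m^3 + 159*m^2 + 101*m - 200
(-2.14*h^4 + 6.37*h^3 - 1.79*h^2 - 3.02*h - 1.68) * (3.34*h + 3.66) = -7.1476*h^5 + 13.4434*h^4 + 17.3356*h^3 - 16.6382*h^2 - 16.6644*h - 6.1488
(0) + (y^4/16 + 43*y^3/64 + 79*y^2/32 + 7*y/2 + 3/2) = y^4/16 + 43*y^3/64 + 79*y^2/32 + 7*y/2 + 3/2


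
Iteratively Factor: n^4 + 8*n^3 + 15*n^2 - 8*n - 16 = (n + 4)*(n^3 + 4*n^2 - n - 4) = (n - 1)*(n + 4)*(n^2 + 5*n + 4) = (n - 1)*(n + 1)*(n + 4)*(n + 4)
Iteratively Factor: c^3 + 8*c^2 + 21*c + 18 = (c + 3)*(c^2 + 5*c + 6) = (c + 3)^2*(c + 2)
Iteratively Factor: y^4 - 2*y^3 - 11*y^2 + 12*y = (y - 4)*(y^3 + 2*y^2 - 3*y) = (y - 4)*(y + 3)*(y^2 - y) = y*(y - 4)*(y + 3)*(y - 1)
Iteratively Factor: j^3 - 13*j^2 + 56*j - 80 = (j - 5)*(j^2 - 8*j + 16) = (j - 5)*(j - 4)*(j - 4)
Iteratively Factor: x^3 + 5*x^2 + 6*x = (x)*(x^2 + 5*x + 6) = x*(x + 3)*(x + 2)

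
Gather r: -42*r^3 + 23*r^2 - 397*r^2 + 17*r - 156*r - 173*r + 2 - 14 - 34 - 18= -42*r^3 - 374*r^2 - 312*r - 64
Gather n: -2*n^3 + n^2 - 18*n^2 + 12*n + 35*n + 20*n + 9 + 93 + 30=-2*n^3 - 17*n^2 + 67*n + 132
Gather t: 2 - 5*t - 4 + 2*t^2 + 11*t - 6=2*t^2 + 6*t - 8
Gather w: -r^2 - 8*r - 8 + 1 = -r^2 - 8*r - 7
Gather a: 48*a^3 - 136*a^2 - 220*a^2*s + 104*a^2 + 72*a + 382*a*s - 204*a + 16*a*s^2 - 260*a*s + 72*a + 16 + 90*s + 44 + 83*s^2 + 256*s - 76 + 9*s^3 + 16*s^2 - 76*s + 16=48*a^3 + a^2*(-220*s - 32) + a*(16*s^2 + 122*s - 60) + 9*s^3 + 99*s^2 + 270*s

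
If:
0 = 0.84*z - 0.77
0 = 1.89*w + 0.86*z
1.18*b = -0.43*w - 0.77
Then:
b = -0.50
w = -0.42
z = 0.92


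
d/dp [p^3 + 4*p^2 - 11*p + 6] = 3*p^2 + 8*p - 11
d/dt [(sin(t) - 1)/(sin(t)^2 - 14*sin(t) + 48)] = (2*sin(t) + cos(t)^2 + 33)*cos(t)/(sin(t)^2 - 14*sin(t) + 48)^2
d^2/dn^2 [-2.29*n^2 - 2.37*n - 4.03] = -4.58000000000000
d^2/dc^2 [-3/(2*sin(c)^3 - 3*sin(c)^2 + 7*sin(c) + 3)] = 3*(36*sin(c)^6 - 66*sin(c)^5 + 16*sin(c)^4 - 21*sin(c)^3 - 53*sin(c)^2 + 141*sin(c) - 116)/(2*sin(c)^3 - 3*sin(c)^2 + 7*sin(c) + 3)^3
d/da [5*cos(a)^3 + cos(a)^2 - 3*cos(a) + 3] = (-15*cos(a)^2 - 2*cos(a) + 3)*sin(a)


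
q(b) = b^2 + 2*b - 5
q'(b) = 2*b + 2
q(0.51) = -3.72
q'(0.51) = 3.02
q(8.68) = 87.70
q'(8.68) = 19.36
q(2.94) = 9.52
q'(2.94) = 7.88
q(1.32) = -0.62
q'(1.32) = 4.64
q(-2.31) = -4.28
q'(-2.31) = -2.62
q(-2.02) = -4.96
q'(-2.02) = -2.04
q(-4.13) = 3.80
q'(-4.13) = -6.26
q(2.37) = 5.36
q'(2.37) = 6.74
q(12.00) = 163.00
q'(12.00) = 26.00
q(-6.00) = 19.00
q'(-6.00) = -10.00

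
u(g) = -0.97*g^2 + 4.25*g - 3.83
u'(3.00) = -1.57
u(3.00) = 0.19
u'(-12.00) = 27.53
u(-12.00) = -194.51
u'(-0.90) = 6.00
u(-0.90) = -8.44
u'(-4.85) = 13.66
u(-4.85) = -47.26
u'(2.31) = -0.23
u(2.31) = 0.81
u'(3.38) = -2.31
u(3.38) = -0.55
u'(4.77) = -5.00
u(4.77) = -5.63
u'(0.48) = 3.32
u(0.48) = -2.01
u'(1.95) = 0.47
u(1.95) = 0.77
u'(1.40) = 1.53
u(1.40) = 0.22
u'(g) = 4.25 - 1.94*g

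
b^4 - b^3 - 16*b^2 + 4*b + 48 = (b - 4)*(b - 2)*(b + 2)*(b + 3)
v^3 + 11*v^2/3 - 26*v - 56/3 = (v - 4)*(v + 2/3)*(v + 7)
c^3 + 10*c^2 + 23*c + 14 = (c + 1)*(c + 2)*(c + 7)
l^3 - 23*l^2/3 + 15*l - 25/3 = (l - 5)*(l - 5/3)*(l - 1)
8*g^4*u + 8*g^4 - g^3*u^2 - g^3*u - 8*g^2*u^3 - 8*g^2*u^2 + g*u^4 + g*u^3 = (-8*g + u)*(-g + u)*(g + u)*(g*u + g)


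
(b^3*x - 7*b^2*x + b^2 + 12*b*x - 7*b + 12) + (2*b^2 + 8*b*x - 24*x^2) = b^3*x - 7*b^2*x + 3*b^2 + 20*b*x - 7*b - 24*x^2 + 12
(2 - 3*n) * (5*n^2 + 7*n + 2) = -15*n^3 - 11*n^2 + 8*n + 4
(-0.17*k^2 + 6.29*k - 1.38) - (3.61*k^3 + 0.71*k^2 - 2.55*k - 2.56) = -3.61*k^3 - 0.88*k^2 + 8.84*k + 1.18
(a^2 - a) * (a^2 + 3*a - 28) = a^4 + 2*a^3 - 31*a^2 + 28*a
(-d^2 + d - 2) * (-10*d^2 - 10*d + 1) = 10*d^4 + 9*d^2 + 21*d - 2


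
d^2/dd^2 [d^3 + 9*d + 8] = 6*d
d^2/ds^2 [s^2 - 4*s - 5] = 2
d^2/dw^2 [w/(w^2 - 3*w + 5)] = 2*(w*(2*w - 3)^2 + 3*(1 - w)*(w^2 - 3*w + 5))/(w^2 - 3*w + 5)^3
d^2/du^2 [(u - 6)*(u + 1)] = 2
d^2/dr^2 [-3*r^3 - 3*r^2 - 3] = -18*r - 6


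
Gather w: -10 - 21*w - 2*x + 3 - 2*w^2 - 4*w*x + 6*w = -2*w^2 + w*(-4*x - 15) - 2*x - 7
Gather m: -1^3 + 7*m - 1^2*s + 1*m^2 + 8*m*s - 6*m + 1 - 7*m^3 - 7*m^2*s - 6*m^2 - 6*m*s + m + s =-7*m^3 + m^2*(-7*s - 5) + m*(2*s + 2)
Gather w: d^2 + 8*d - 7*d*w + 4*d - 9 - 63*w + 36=d^2 + 12*d + w*(-7*d - 63) + 27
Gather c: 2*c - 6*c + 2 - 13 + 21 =10 - 4*c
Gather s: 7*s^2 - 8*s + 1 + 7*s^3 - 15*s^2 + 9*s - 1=7*s^3 - 8*s^2 + s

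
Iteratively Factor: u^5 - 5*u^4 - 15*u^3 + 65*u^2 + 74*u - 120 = (u + 2)*(u^4 - 7*u^3 - u^2 + 67*u - 60) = (u - 4)*(u + 2)*(u^3 - 3*u^2 - 13*u + 15) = (u - 5)*(u - 4)*(u + 2)*(u^2 + 2*u - 3) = (u - 5)*(u - 4)*(u - 1)*(u + 2)*(u + 3)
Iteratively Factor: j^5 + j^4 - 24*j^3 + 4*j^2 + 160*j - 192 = (j + 4)*(j^4 - 3*j^3 - 12*j^2 + 52*j - 48) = (j - 2)*(j + 4)*(j^3 - j^2 - 14*j + 24) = (j - 2)*(j + 4)^2*(j^2 - 5*j + 6) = (j - 3)*(j - 2)*(j + 4)^2*(j - 2)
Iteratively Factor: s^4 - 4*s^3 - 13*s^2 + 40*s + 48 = (s + 1)*(s^3 - 5*s^2 - 8*s + 48) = (s - 4)*(s + 1)*(s^2 - s - 12) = (s - 4)*(s + 1)*(s + 3)*(s - 4)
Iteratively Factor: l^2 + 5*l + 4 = (l + 4)*(l + 1)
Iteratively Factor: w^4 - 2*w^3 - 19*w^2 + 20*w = (w)*(w^3 - 2*w^2 - 19*w + 20) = w*(w - 1)*(w^2 - w - 20) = w*(w - 1)*(w + 4)*(w - 5)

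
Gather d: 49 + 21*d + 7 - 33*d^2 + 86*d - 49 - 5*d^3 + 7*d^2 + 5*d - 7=-5*d^3 - 26*d^2 + 112*d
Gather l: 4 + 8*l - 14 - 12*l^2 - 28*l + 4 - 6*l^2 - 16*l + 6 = -18*l^2 - 36*l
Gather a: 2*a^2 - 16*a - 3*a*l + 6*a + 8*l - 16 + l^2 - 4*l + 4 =2*a^2 + a*(-3*l - 10) + l^2 + 4*l - 12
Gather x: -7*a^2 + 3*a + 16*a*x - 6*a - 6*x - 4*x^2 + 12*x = -7*a^2 - 3*a - 4*x^2 + x*(16*a + 6)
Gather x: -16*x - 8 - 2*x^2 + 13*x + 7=-2*x^2 - 3*x - 1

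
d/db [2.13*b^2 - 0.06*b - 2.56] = 4.26*b - 0.06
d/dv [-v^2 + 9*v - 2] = 9 - 2*v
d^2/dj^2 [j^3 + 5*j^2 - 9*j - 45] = 6*j + 10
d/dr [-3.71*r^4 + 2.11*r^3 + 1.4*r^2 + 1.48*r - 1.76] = -14.84*r^3 + 6.33*r^2 + 2.8*r + 1.48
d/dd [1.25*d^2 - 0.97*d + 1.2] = 2.5*d - 0.97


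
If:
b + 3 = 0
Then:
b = -3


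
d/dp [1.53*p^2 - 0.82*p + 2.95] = 3.06*p - 0.82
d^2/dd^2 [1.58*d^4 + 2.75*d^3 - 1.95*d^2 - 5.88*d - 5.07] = 18.96*d^2 + 16.5*d - 3.9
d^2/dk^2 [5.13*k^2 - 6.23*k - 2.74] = 10.2600000000000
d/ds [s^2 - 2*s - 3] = 2*s - 2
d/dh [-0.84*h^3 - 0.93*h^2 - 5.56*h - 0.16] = -2.52*h^2 - 1.86*h - 5.56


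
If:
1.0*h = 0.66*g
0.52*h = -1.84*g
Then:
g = 0.00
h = 0.00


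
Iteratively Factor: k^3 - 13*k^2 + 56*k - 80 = (k - 4)*(k^2 - 9*k + 20) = (k - 4)^2*(k - 5)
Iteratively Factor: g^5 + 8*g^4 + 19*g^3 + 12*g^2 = (g + 1)*(g^4 + 7*g^3 + 12*g^2) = g*(g + 1)*(g^3 + 7*g^2 + 12*g) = g*(g + 1)*(g + 4)*(g^2 + 3*g) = g^2*(g + 1)*(g + 4)*(g + 3)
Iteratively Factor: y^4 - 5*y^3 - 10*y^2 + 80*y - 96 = (y + 4)*(y^3 - 9*y^2 + 26*y - 24) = (y - 2)*(y + 4)*(y^2 - 7*y + 12) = (y - 3)*(y - 2)*(y + 4)*(y - 4)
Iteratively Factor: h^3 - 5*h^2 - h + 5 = (h - 1)*(h^2 - 4*h - 5) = (h - 1)*(h + 1)*(h - 5)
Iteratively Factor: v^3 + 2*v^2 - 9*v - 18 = (v + 3)*(v^2 - v - 6) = (v - 3)*(v + 3)*(v + 2)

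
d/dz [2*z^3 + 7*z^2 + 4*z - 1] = 6*z^2 + 14*z + 4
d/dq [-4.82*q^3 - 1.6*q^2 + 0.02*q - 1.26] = -14.46*q^2 - 3.2*q + 0.02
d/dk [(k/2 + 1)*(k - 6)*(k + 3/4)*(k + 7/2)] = 2*k^3 + 3*k^2/8 - 211*k/8 - 123/4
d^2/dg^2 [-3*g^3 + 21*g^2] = 42 - 18*g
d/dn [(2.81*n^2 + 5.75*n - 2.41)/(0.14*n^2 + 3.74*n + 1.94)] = (9.7044*n^2 + 11.5776*n + 20.1684)/(0.0196*n^4 + 1.0472*n^3 + 14.5308*n^2 + 14.5112*n + 3.7636)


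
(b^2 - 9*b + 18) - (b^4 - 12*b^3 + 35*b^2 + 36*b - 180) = -b^4 + 12*b^3 - 34*b^2 - 45*b + 198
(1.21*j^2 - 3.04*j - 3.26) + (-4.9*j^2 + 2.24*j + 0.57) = -3.69*j^2 - 0.8*j - 2.69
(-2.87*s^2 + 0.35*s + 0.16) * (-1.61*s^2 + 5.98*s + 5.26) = 4.6207*s^4 - 17.7261*s^3 - 13.2608*s^2 + 2.7978*s + 0.8416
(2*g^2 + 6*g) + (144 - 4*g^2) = -2*g^2 + 6*g + 144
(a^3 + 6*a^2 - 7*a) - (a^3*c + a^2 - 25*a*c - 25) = -a^3*c + a^3 + 5*a^2 + 25*a*c - 7*a + 25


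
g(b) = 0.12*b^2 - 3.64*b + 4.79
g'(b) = 0.24*b - 3.64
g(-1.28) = 9.65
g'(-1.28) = -3.95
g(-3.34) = 18.29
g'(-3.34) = -4.44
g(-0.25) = 5.71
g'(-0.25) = -3.70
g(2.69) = -4.13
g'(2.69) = -2.99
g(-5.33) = 27.60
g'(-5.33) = -4.92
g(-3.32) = 18.20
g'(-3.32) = -4.44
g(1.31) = 0.23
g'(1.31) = -3.33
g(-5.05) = 26.23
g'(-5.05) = -4.85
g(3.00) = -5.05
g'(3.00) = -2.92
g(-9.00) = 47.27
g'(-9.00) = -5.80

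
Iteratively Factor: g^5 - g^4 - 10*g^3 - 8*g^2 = (g + 2)*(g^4 - 3*g^3 - 4*g^2) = (g - 4)*(g + 2)*(g^3 + g^2) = g*(g - 4)*(g + 2)*(g^2 + g) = g^2*(g - 4)*(g + 2)*(g + 1)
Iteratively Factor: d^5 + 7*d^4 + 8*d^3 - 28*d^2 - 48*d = (d)*(d^4 + 7*d^3 + 8*d^2 - 28*d - 48) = d*(d + 4)*(d^3 + 3*d^2 - 4*d - 12) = d*(d + 3)*(d + 4)*(d^2 - 4) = d*(d + 2)*(d + 3)*(d + 4)*(d - 2)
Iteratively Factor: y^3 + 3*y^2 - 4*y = (y - 1)*(y^2 + 4*y) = (y - 1)*(y + 4)*(y)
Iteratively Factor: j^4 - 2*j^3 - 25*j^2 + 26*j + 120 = (j - 3)*(j^3 + j^2 - 22*j - 40) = (j - 5)*(j - 3)*(j^2 + 6*j + 8) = (j - 5)*(j - 3)*(j + 4)*(j + 2)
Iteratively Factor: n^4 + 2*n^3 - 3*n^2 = (n + 3)*(n^3 - n^2) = n*(n + 3)*(n^2 - n) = n^2*(n + 3)*(n - 1)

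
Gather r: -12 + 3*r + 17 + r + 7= 4*r + 12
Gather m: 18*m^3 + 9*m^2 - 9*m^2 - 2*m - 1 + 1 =18*m^3 - 2*m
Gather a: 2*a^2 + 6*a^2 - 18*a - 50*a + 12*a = 8*a^2 - 56*a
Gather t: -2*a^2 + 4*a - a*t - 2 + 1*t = -2*a^2 + 4*a + t*(1 - a) - 2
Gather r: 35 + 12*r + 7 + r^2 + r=r^2 + 13*r + 42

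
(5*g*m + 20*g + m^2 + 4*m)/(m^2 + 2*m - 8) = (5*g + m)/(m - 2)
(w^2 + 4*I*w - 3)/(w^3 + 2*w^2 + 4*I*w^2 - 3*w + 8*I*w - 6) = 1/(w + 2)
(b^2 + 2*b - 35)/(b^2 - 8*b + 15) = (b + 7)/(b - 3)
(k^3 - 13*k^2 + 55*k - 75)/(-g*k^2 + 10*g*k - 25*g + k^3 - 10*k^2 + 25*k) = (3 - k)/(g - k)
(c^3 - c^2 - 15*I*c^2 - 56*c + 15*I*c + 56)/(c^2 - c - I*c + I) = (c^2 - 15*I*c - 56)/(c - I)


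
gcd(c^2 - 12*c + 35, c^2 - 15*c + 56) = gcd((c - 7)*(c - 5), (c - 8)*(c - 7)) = c - 7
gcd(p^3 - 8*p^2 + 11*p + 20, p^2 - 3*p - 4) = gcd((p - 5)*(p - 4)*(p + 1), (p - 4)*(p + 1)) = p^2 - 3*p - 4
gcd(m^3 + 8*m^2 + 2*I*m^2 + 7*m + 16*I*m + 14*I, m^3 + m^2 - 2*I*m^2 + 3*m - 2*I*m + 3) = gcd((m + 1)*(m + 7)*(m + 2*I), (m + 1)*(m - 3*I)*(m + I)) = m + 1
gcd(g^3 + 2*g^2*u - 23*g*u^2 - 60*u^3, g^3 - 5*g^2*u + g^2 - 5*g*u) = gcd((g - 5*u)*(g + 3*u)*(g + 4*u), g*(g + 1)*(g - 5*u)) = -g + 5*u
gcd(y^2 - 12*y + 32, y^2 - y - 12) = y - 4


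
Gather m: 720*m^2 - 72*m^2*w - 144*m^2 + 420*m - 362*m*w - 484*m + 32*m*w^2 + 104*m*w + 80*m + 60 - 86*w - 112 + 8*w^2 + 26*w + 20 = m^2*(576 - 72*w) + m*(32*w^2 - 258*w + 16) + 8*w^2 - 60*w - 32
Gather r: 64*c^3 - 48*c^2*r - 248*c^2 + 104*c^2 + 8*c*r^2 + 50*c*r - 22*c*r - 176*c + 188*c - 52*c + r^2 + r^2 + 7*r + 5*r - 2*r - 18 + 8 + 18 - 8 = 64*c^3 - 144*c^2 - 40*c + r^2*(8*c + 2) + r*(-48*c^2 + 28*c + 10)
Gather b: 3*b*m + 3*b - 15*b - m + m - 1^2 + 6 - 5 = b*(3*m - 12)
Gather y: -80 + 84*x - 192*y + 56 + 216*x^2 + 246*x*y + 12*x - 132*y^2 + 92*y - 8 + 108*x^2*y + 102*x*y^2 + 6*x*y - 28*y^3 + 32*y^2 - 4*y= 216*x^2 + 96*x - 28*y^3 + y^2*(102*x - 100) + y*(108*x^2 + 252*x - 104) - 32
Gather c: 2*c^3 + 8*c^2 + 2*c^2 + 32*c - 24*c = 2*c^3 + 10*c^2 + 8*c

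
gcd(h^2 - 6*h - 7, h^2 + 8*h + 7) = h + 1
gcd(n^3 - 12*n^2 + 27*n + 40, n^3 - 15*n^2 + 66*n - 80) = n^2 - 13*n + 40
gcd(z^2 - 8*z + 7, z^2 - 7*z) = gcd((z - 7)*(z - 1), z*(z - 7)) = z - 7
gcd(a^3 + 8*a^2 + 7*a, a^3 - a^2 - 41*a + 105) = a + 7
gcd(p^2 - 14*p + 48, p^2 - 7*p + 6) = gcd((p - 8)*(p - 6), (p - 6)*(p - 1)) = p - 6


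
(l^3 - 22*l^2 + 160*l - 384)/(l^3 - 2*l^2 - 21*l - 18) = (l^2 - 16*l + 64)/(l^2 + 4*l + 3)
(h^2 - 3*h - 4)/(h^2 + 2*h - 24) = (h + 1)/(h + 6)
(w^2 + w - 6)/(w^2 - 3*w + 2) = (w + 3)/(w - 1)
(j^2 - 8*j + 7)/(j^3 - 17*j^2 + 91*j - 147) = (j - 1)/(j^2 - 10*j + 21)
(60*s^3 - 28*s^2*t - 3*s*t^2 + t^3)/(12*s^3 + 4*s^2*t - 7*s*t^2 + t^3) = (5*s + t)/(s + t)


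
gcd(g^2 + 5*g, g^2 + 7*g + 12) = 1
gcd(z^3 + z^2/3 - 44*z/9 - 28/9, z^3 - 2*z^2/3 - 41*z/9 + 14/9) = z^2 - z/3 - 14/3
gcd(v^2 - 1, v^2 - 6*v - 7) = v + 1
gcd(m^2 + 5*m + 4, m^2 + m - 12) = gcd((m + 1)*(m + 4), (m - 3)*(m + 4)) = m + 4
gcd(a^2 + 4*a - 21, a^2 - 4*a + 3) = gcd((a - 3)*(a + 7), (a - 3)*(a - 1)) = a - 3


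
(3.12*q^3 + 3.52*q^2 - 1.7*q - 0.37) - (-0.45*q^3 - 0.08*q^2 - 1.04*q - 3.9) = 3.57*q^3 + 3.6*q^2 - 0.66*q + 3.53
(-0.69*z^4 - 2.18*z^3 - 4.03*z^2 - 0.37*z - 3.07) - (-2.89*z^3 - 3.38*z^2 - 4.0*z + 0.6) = -0.69*z^4 + 0.71*z^3 - 0.65*z^2 + 3.63*z - 3.67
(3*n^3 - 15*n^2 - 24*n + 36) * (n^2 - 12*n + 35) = 3*n^5 - 51*n^4 + 261*n^3 - 201*n^2 - 1272*n + 1260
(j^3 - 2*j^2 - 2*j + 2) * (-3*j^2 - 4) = -3*j^5 + 6*j^4 + 2*j^3 + 2*j^2 + 8*j - 8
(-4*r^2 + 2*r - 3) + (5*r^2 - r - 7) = r^2 + r - 10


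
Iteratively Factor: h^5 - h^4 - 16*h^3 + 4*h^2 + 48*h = (h)*(h^4 - h^3 - 16*h^2 + 4*h + 48) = h*(h + 2)*(h^3 - 3*h^2 - 10*h + 24) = h*(h + 2)*(h + 3)*(h^2 - 6*h + 8) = h*(h - 2)*(h + 2)*(h + 3)*(h - 4)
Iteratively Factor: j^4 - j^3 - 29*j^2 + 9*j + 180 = (j - 5)*(j^3 + 4*j^2 - 9*j - 36) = (j - 5)*(j - 3)*(j^2 + 7*j + 12) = (j - 5)*(j - 3)*(j + 4)*(j + 3)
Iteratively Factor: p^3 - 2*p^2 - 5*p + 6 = (p + 2)*(p^2 - 4*p + 3) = (p - 3)*(p + 2)*(p - 1)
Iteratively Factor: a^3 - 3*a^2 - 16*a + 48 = (a - 4)*(a^2 + a - 12) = (a - 4)*(a - 3)*(a + 4)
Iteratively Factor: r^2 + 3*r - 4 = (r + 4)*(r - 1)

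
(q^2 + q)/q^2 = (q + 1)/q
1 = 1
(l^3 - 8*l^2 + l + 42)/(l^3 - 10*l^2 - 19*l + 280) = (l^2 - l - 6)/(l^2 - 3*l - 40)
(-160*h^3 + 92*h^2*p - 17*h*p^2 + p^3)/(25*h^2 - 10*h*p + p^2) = (32*h^2 - 12*h*p + p^2)/(-5*h + p)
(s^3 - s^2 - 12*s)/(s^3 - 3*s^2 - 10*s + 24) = s/(s - 2)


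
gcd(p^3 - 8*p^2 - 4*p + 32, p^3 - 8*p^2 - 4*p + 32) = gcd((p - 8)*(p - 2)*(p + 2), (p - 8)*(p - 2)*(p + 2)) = p^3 - 8*p^2 - 4*p + 32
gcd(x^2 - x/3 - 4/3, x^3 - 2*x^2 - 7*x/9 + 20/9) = x^2 - x/3 - 4/3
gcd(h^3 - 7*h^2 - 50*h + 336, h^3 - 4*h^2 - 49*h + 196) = h + 7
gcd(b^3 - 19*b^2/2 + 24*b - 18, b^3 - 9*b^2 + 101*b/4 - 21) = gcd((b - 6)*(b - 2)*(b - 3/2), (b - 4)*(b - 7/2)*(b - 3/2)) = b - 3/2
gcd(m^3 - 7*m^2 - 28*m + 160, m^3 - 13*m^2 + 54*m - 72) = m - 4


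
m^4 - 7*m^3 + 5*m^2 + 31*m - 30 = (m - 5)*(m - 3)*(m - 1)*(m + 2)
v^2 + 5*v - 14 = (v - 2)*(v + 7)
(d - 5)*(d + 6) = d^2 + d - 30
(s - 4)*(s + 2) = s^2 - 2*s - 8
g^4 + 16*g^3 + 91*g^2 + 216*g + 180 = (g + 2)*(g + 3)*(g + 5)*(g + 6)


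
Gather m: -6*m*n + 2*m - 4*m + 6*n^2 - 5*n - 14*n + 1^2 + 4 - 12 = m*(-6*n - 2) + 6*n^2 - 19*n - 7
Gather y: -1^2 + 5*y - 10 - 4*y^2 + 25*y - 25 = -4*y^2 + 30*y - 36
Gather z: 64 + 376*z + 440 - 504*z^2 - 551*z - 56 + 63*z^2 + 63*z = -441*z^2 - 112*z + 448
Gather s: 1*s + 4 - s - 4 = 0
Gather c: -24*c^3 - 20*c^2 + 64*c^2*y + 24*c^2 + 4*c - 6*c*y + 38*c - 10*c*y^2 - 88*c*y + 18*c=-24*c^3 + c^2*(64*y + 4) + c*(-10*y^2 - 94*y + 60)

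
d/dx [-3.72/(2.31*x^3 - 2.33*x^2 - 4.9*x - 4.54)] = (25.7796*x^2 - 17.3352*x - 18.228)/(-2.31*x^3 + 2.33*x^2 + 4.9*x + 4.54)^2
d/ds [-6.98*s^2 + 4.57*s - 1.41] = 4.57 - 13.96*s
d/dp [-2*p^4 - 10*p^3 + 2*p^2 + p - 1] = -8*p^3 - 30*p^2 + 4*p + 1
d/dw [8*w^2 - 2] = 16*w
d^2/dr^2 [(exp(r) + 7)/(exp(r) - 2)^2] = (exp(2*r) + 36*exp(r) + 32)*exp(r)/(exp(4*r) - 8*exp(3*r) + 24*exp(2*r) - 32*exp(r) + 16)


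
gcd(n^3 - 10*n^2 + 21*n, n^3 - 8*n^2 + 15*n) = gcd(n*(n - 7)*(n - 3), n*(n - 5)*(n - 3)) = n^2 - 3*n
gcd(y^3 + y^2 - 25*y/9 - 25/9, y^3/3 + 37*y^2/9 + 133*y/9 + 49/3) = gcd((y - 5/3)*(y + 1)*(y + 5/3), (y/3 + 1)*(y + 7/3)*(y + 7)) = 1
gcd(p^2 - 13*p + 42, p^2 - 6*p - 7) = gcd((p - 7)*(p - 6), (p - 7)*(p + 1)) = p - 7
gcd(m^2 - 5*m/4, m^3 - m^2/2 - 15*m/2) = m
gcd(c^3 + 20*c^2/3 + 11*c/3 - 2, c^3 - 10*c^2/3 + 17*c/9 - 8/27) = c - 1/3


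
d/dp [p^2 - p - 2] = 2*p - 1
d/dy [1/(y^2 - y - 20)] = (1 - 2*y)/(-y^2 + y + 20)^2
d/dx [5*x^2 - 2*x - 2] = 10*x - 2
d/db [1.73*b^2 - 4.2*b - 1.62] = 3.46*b - 4.2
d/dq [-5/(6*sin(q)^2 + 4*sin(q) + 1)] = 20*(3*sin(q) + 1)*cos(q)/(6*sin(q)^2 + 4*sin(q) + 1)^2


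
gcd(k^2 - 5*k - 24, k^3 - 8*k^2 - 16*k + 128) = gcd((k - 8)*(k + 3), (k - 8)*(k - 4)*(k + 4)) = k - 8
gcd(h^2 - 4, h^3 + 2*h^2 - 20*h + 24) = h - 2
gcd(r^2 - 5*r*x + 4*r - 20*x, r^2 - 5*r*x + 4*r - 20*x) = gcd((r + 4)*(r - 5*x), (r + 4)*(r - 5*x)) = -r^2 + 5*r*x - 4*r + 20*x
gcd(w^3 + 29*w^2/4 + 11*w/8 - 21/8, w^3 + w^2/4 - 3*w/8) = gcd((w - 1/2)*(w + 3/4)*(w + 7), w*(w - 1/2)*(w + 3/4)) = w^2 + w/4 - 3/8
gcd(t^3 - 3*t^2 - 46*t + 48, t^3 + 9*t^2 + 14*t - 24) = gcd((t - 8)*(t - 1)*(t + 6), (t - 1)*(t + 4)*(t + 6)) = t^2 + 5*t - 6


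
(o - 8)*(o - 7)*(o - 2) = o^3 - 17*o^2 + 86*o - 112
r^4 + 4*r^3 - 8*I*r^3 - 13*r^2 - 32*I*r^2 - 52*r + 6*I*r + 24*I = (r + 4)*(r - 6*I)*(r - I)^2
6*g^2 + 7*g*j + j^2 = (g + j)*(6*g + j)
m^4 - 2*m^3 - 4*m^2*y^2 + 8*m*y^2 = m*(m - 2)*(m - 2*y)*(m + 2*y)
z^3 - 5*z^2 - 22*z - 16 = (z - 8)*(z + 1)*(z + 2)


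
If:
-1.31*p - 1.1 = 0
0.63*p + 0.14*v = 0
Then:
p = -0.84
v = 3.78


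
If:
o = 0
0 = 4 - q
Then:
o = 0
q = 4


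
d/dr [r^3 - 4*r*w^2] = 3*r^2 - 4*w^2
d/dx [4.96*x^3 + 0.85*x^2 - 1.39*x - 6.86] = 14.88*x^2 + 1.7*x - 1.39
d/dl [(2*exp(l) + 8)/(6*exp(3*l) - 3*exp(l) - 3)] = 2*(-(exp(l) + 4)*(6*exp(2*l) - 1) + 2*exp(3*l) - exp(l) - 1)*exp(l)/(3*(-2*exp(3*l) + exp(l) + 1)^2)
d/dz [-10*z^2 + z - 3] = 1 - 20*z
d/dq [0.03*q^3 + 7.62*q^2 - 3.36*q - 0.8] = 0.09*q^2 + 15.24*q - 3.36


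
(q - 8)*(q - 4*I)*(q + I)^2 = q^4 - 8*q^3 - 2*I*q^3 + 7*q^2 + 16*I*q^2 - 56*q + 4*I*q - 32*I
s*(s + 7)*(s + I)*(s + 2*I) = s^4 + 7*s^3 + 3*I*s^3 - 2*s^2 + 21*I*s^2 - 14*s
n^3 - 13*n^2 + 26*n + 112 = (n - 8)*(n - 7)*(n + 2)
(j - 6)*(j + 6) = j^2 - 36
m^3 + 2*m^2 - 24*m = m*(m - 4)*(m + 6)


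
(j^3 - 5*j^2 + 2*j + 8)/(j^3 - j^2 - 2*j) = (j - 4)/j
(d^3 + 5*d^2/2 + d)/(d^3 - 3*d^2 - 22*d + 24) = d*(2*d^2 + 5*d + 2)/(2*(d^3 - 3*d^2 - 22*d + 24))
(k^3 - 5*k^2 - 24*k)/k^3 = 1 - 5/k - 24/k^2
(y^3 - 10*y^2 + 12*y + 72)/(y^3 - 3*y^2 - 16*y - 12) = (y - 6)/(y + 1)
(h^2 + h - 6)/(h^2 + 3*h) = (h - 2)/h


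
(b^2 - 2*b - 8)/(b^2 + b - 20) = (b + 2)/(b + 5)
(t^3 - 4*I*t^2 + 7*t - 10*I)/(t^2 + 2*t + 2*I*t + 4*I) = (t^2 - 6*I*t - 5)/(t + 2)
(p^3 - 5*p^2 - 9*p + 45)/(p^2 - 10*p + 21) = (p^2 - 2*p - 15)/(p - 7)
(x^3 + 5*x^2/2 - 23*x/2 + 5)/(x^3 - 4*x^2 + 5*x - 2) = (2*x^2 + 9*x - 5)/(2*(x^2 - 2*x + 1))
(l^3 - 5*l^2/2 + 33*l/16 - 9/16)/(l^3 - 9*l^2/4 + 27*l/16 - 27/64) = 4*(l - 1)/(4*l - 3)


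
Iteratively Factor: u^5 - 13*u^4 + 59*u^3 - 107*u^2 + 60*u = (u - 3)*(u^4 - 10*u^3 + 29*u^2 - 20*u) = u*(u - 3)*(u^3 - 10*u^2 + 29*u - 20) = u*(u - 4)*(u - 3)*(u^2 - 6*u + 5) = u*(u - 4)*(u - 3)*(u - 1)*(u - 5)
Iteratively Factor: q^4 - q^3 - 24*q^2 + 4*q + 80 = (q - 5)*(q^3 + 4*q^2 - 4*q - 16) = (q - 5)*(q + 2)*(q^2 + 2*q - 8) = (q - 5)*(q + 2)*(q + 4)*(q - 2)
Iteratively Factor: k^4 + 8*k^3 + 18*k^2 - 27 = (k - 1)*(k^3 + 9*k^2 + 27*k + 27) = (k - 1)*(k + 3)*(k^2 + 6*k + 9) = (k - 1)*(k + 3)^2*(k + 3)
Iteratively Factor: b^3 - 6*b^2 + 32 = (b - 4)*(b^2 - 2*b - 8) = (b - 4)^2*(b + 2)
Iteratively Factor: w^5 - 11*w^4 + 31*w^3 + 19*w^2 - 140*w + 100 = (w + 2)*(w^4 - 13*w^3 + 57*w^2 - 95*w + 50) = (w - 5)*(w + 2)*(w^3 - 8*w^2 + 17*w - 10) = (w - 5)^2*(w + 2)*(w^2 - 3*w + 2) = (w - 5)^2*(w - 2)*(w + 2)*(w - 1)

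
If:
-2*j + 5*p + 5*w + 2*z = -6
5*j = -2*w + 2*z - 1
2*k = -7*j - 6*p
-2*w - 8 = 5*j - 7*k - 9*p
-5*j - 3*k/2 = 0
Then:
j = -108/505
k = 72/101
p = 6/505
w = -463/505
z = -961/1010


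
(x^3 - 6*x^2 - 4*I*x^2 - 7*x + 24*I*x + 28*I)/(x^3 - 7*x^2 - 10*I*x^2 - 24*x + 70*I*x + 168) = (x + 1)/(x - 6*I)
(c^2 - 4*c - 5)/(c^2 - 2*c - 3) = (c - 5)/(c - 3)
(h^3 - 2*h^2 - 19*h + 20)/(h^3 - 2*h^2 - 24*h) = (h^2 - 6*h + 5)/(h*(h - 6))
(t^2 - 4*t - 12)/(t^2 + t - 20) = (t^2 - 4*t - 12)/(t^2 + t - 20)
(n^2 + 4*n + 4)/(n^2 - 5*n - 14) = (n + 2)/(n - 7)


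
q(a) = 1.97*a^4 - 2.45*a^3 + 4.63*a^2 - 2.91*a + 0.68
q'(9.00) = 5229.60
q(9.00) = 11488.64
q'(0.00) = -2.91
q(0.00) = 0.68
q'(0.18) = -1.44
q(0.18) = 0.29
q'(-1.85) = -95.09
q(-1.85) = 60.50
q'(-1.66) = -74.58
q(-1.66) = 44.43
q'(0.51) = 0.95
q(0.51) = 0.21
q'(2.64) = 115.30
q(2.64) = 75.88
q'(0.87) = 4.77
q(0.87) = 1.17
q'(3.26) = 222.18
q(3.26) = 178.02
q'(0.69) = 2.57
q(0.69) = 0.52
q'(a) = 7.88*a^3 - 7.35*a^2 + 9.26*a - 2.91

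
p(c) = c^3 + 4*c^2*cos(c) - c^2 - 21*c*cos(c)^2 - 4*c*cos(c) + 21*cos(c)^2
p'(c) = -4*c^2*sin(c) + 3*c^2 + 42*c*sin(c)*cos(c) + 4*c*sin(c) + 8*c*cos(c) - 2*c - 42*sin(c)*cos(c) - 21*cos(c)^2 - 4*cos(c)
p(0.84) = 1.03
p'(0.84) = -10.04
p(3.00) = -46.92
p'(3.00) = -34.50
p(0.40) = 9.71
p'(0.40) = -27.54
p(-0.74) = 22.78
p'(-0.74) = 24.21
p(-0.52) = 26.37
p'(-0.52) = 8.05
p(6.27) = 228.69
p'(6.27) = 129.38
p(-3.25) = -11.61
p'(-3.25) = 60.48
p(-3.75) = -58.10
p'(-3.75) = 116.29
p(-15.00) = -4135.39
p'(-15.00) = 1079.38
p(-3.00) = -1.19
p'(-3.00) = 23.44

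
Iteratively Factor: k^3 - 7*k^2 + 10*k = (k - 2)*(k^2 - 5*k) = k*(k - 2)*(k - 5)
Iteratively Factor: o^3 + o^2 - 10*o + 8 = (o + 4)*(o^2 - 3*o + 2) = (o - 2)*(o + 4)*(o - 1)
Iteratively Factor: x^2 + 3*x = (x)*(x + 3)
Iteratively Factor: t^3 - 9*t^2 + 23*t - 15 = (t - 3)*(t^2 - 6*t + 5) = (t - 5)*(t - 3)*(t - 1)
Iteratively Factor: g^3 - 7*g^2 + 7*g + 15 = (g - 3)*(g^2 - 4*g - 5) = (g - 5)*(g - 3)*(g + 1)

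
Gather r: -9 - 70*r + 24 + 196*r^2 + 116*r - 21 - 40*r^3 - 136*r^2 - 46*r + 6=-40*r^3 + 60*r^2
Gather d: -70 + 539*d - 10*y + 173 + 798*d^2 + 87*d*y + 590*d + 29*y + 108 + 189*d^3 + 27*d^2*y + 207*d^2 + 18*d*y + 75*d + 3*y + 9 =189*d^3 + d^2*(27*y + 1005) + d*(105*y + 1204) + 22*y + 220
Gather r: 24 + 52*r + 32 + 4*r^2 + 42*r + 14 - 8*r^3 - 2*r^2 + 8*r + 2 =-8*r^3 + 2*r^2 + 102*r + 72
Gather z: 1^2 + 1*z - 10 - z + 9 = 0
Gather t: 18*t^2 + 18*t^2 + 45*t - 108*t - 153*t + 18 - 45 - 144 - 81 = 36*t^2 - 216*t - 252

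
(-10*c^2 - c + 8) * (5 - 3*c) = 30*c^3 - 47*c^2 - 29*c + 40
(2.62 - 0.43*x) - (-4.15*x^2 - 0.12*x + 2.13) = 4.15*x^2 - 0.31*x + 0.49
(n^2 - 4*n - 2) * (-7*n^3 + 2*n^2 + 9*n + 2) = -7*n^5 + 30*n^4 + 15*n^3 - 38*n^2 - 26*n - 4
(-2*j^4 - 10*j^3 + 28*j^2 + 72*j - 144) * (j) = -2*j^5 - 10*j^4 + 28*j^3 + 72*j^2 - 144*j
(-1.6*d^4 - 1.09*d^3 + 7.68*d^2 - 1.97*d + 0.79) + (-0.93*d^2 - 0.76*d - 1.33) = -1.6*d^4 - 1.09*d^3 + 6.75*d^2 - 2.73*d - 0.54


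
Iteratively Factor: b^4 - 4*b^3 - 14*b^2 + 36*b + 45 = (b + 3)*(b^3 - 7*b^2 + 7*b + 15) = (b + 1)*(b + 3)*(b^2 - 8*b + 15) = (b - 5)*(b + 1)*(b + 3)*(b - 3)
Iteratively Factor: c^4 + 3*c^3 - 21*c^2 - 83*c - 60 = (c + 3)*(c^3 - 21*c - 20) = (c - 5)*(c + 3)*(c^2 + 5*c + 4) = (c - 5)*(c + 1)*(c + 3)*(c + 4)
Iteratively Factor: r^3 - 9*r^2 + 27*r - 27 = (r - 3)*(r^2 - 6*r + 9) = (r - 3)^2*(r - 3)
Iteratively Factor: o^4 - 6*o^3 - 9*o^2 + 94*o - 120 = (o + 4)*(o^3 - 10*o^2 + 31*o - 30) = (o - 2)*(o + 4)*(o^2 - 8*o + 15) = (o - 5)*(o - 2)*(o + 4)*(o - 3)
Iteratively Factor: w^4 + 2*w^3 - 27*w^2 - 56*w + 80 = (w - 5)*(w^3 + 7*w^2 + 8*w - 16) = (w - 5)*(w + 4)*(w^2 + 3*w - 4) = (w - 5)*(w - 1)*(w + 4)*(w + 4)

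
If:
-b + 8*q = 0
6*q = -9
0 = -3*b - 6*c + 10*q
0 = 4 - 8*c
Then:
No Solution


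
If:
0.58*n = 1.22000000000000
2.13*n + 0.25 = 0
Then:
No Solution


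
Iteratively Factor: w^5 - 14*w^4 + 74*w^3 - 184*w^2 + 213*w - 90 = (w - 3)*(w^4 - 11*w^3 + 41*w^2 - 61*w + 30) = (w - 3)^2*(w^3 - 8*w^2 + 17*w - 10) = (w - 3)^2*(w - 1)*(w^2 - 7*w + 10) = (w - 5)*(w - 3)^2*(w - 1)*(w - 2)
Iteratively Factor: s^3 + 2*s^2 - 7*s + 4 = (s - 1)*(s^2 + 3*s - 4) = (s - 1)*(s + 4)*(s - 1)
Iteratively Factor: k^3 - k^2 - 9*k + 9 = (k - 3)*(k^2 + 2*k - 3) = (k - 3)*(k - 1)*(k + 3)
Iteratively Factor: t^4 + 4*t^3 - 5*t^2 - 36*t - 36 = (t - 3)*(t^3 + 7*t^2 + 16*t + 12) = (t - 3)*(t + 3)*(t^2 + 4*t + 4) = (t - 3)*(t + 2)*(t + 3)*(t + 2)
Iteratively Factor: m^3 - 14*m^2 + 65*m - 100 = (m - 4)*(m^2 - 10*m + 25) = (m - 5)*(m - 4)*(m - 5)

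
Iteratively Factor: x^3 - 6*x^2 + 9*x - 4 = (x - 1)*(x^2 - 5*x + 4) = (x - 1)^2*(x - 4)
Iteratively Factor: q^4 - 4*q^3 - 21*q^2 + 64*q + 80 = (q + 1)*(q^3 - 5*q^2 - 16*q + 80) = (q + 1)*(q + 4)*(q^2 - 9*q + 20) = (q - 5)*(q + 1)*(q + 4)*(q - 4)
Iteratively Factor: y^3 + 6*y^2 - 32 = (y + 4)*(y^2 + 2*y - 8) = (y - 2)*(y + 4)*(y + 4)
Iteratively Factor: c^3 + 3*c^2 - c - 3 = (c - 1)*(c^2 + 4*c + 3) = (c - 1)*(c + 3)*(c + 1)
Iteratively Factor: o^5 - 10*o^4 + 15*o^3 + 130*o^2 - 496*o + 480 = (o + 4)*(o^4 - 14*o^3 + 71*o^2 - 154*o + 120) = (o - 5)*(o + 4)*(o^3 - 9*o^2 + 26*o - 24) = (o - 5)*(o - 4)*(o + 4)*(o^2 - 5*o + 6) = (o - 5)*(o - 4)*(o - 3)*(o + 4)*(o - 2)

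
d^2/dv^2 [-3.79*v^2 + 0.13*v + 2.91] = -7.58000000000000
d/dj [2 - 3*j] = -3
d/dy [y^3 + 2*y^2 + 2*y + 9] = 3*y^2 + 4*y + 2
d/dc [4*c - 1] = 4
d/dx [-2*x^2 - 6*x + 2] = -4*x - 6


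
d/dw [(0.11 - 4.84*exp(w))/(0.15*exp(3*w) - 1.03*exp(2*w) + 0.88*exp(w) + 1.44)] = (1.452*exp(3*w) - 5.0347*exp(2*w) + 0.2266*exp(w) - 7.0664)*exp(w)/(0.0225*exp(6*w) - 0.309*exp(5*w) + 1.3249*exp(4*w) - 1.3808*exp(3*w) - 2.192*exp(2*w) + 2.5344*exp(w) + 2.0736)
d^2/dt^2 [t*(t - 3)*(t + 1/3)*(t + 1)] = 12*t^2 - 10*t - 22/3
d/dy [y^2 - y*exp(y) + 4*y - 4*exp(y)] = -y*exp(y) + 2*y - 5*exp(y) + 4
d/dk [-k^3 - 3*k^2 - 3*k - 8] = -3*k^2 - 6*k - 3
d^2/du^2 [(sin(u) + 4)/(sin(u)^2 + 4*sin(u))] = (cos(u)^2 + 1)/sin(u)^3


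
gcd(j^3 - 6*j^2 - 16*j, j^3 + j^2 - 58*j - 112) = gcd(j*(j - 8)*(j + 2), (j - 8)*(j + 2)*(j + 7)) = j^2 - 6*j - 16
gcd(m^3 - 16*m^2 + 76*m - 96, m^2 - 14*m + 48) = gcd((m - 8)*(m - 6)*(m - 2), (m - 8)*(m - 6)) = m^2 - 14*m + 48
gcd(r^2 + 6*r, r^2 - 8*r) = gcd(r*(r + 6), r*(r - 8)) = r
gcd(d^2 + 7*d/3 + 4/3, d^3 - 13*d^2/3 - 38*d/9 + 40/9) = d + 4/3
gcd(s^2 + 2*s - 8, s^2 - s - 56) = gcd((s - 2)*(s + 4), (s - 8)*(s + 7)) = 1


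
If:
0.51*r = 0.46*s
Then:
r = 0.901960784313726*s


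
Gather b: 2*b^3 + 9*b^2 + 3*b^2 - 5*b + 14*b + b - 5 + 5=2*b^3 + 12*b^2 + 10*b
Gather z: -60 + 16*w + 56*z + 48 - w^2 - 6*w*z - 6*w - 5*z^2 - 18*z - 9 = -w^2 + 10*w - 5*z^2 + z*(38 - 6*w) - 21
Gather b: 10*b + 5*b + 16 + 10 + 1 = 15*b + 27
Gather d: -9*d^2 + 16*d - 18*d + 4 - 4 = -9*d^2 - 2*d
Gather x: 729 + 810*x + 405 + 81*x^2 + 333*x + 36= 81*x^2 + 1143*x + 1170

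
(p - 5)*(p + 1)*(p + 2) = p^3 - 2*p^2 - 13*p - 10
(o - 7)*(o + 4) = o^2 - 3*o - 28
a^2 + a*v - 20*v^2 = (a - 4*v)*(a + 5*v)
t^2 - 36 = (t - 6)*(t + 6)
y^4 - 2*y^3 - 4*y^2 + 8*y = y*(y - 2)^2*(y + 2)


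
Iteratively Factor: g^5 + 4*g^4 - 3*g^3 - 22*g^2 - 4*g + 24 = (g + 3)*(g^4 + g^3 - 6*g^2 - 4*g + 8) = (g + 2)*(g + 3)*(g^3 - g^2 - 4*g + 4) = (g - 1)*(g + 2)*(g + 3)*(g^2 - 4) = (g - 1)*(g + 2)^2*(g + 3)*(g - 2)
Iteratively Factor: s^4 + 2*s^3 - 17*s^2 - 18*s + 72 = (s - 2)*(s^3 + 4*s^2 - 9*s - 36) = (s - 3)*(s - 2)*(s^2 + 7*s + 12) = (s - 3)*(s - 2)*(s + 3)*(s + 4)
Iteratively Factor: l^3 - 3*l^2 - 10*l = (l + 2)*(l^2 - 5*l) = (l - 5)*(l + 2)*(l)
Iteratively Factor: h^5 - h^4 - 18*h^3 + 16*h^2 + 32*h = (h + 1)*(h^4 - 2*h^3 - 16*h^2 + 32*h) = (h - 4)*(h + 1)*(h^3 + 2*h^2 - 8*h) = (h - 4)*(h - 2)*(h + 1)*(h^2 + 4*h) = h*(h - 4)*(h - 2)*(h + 1)*(h + 4)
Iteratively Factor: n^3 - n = (n + 1)*(n^2 - n) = n*(n + 1)*(n - 1)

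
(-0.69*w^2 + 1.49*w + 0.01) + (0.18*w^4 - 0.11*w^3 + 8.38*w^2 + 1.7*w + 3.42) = 0.18*w^4 - 0.11*w^3 + 7.69*w^2 + 3.19*w + 3.43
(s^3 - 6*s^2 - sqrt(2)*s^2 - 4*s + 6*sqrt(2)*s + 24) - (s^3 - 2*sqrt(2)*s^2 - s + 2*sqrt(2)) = -6*s^2 + sqrt(2)*s^2 - 3*s + 6*sqrt(2)*s - 2*sqrt(2) + 24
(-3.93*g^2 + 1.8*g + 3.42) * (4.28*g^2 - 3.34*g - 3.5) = -16.8204*g^4 + 20.8302*g^3 + 22.3806*g^2 - 17.7228*g - 11.97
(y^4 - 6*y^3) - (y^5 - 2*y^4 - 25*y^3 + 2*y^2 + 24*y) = -y^5 + 3*y^4 + 19*y^3 - 2*y^2 - 24*y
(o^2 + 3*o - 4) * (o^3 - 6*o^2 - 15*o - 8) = o^5 - 3*o^4 - 37*o^3 - 29*o^2 + 36*o + 32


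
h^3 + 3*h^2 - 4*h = h*(h - 1)*(h + 4)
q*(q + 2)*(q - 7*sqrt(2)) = q^3 - 7*sqrt(2)*q^2 + 2*q^2 - 14*sqrt(2)*q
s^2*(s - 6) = s^3 - 6*s^2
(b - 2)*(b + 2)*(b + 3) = b^3 + 3*b^2 - 4*b - 12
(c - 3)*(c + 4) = c^2 + c - 12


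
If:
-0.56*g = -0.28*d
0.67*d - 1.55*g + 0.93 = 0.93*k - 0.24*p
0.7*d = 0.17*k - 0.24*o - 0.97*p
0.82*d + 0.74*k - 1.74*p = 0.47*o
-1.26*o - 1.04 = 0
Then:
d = -0.26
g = -0.13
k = 1.19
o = -0.83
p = 0.60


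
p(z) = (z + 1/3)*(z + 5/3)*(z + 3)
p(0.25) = 3.63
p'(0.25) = 9.24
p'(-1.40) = -1.56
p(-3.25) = -1.15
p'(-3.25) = 5.74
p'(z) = (z + 1/3)*(z + 5/3) + (z + 1/3)*(z + 3) + (z + 5/3)*(z + 3)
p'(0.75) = 15.74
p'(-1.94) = -1.55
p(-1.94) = 0.47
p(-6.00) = -73.67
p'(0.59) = 13.50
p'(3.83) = 88.86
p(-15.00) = -2346.67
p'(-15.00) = 531.56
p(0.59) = 7.48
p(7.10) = 658.17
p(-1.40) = -0.46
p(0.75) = 9.82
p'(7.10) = 228.79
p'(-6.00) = 54.56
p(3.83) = 156.30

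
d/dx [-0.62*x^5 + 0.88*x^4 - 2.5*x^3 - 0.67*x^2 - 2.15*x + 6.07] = -3.1*x^4 + 3.52*x^3 - 7.5*x^2 - 1.34*x - 2.15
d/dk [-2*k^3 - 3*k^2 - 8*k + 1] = -6*k^2 - 6*k - 8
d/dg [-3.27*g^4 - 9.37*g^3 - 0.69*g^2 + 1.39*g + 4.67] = -13.08*g^3 - 28.11*g^2 - 1.38*g + 1.39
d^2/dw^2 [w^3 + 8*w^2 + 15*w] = 6*w + 16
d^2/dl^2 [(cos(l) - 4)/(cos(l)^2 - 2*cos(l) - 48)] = (9*sin(l)^4*cos(l) - 14*sin(l)^4 + 884*sin(l)^2 + 2584*cos(l) + 159*cos(3*l)/2 - cos(5*l)/2 - 262)/(sin(l)^2 + 2*cos(l) + 47)^3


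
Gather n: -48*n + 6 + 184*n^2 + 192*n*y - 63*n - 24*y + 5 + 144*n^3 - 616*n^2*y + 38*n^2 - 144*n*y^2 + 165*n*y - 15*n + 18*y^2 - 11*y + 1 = 144*n^3 + n^2*(222 - 616*y) + n*(-144*y^2 + 357*y - 126) + 18*y^2 - 35*y + 12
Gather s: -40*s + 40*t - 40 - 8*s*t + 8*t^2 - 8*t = s*(-8*t - 40) + 8*t^2 + 32*t - 40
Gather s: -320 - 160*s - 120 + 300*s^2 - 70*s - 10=300*s^2 - 230*s - 450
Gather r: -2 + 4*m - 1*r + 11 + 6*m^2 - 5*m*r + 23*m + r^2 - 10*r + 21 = 6*m^2 + 27*m + r^2 + r*(-5*m - 11) + 30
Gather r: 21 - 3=18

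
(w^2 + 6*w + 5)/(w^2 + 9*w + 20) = (w + 1)/(w + 4)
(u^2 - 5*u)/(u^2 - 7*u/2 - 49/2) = 2*u*(5 - u)/(-2*u^2 + 7*u + 49)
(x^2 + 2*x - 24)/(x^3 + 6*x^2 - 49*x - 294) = (x - 4)/(x^2 - 49)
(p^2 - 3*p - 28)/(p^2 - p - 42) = (p + 4)/(p + 6)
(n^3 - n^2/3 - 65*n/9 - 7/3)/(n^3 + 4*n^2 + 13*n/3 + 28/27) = 3*(n - 3)/(3*n + 4)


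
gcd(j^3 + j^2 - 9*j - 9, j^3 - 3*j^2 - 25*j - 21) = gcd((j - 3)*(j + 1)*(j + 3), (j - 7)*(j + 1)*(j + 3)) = j^2 + 4*j + 3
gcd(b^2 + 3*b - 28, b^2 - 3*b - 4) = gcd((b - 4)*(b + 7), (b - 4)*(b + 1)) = b - 4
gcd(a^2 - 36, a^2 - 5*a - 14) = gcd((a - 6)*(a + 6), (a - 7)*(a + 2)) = 1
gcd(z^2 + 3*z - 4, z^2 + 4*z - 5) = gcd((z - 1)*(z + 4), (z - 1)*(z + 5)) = z - 1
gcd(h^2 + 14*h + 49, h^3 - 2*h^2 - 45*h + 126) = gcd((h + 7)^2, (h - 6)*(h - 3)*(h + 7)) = h + 7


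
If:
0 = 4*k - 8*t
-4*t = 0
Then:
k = 0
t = 0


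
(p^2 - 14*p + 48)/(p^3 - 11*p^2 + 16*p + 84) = (p - 8)/(p^2 - 5*p - 14)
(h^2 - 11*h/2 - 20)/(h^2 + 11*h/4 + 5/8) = 4*(h - 8)/(4*h + 1)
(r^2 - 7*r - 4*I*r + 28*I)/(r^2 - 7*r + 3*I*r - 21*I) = (r - 4*I)/(r + 3*I)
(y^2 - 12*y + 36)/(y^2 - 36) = (y - 6)/(y + 6)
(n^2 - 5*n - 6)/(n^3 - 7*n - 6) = (n - 6)/(n^2 - n - 6)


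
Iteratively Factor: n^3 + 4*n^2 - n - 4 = (n + 4)*(n^2 - 1) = (n - 1)*(n + 4)*(n + 1)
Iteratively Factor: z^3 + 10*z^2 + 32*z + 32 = (z + 4)*(z^2 + 6*z + 8) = (z + 2)*(z + 4)*(z + 4)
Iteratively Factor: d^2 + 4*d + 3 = (d + 3)*(d + 1)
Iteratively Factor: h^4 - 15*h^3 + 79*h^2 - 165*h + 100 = (h - 4)*(h^3 - 11*h^2 + 35*h - 25) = (h - 4)*(h - 1)*(h^2 - 10*h + 25) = (h - 5)*(h - 4)*(h - 1)*(h - 5)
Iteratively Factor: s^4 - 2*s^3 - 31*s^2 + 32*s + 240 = (s - 5)*(s^3 + 3*s^2 - 16*s - 48) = (s - 5)*(s + 4)*(s^2 - s - 12) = (s - 5)*(s - 4)*(s + 4)*(s + 3)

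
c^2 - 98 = (c - 7*sqrt(2))*(c + 7*sqrt(2))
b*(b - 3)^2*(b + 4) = b^4 - 2*b^3 - 15*b^2 + 36*b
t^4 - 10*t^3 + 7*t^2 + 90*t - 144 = (t - 8)*(t - 3)*(t - 2)*(t + 3)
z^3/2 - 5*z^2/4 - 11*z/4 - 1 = (z/2 + 1/2)*(z - 4)*(z + 1/2)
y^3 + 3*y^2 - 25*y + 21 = (y - 3)*(y - 1)*(y + 7)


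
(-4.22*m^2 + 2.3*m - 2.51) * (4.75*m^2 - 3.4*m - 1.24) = -20.045*m^4 + 25.273*m^3 - 14.5097*m^2 + 5.682*m + 3.1124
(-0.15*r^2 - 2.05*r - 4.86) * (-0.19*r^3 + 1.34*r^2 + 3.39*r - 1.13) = 0.0285*r^5 + 0.1885*r^4 - 2.3321*r^3 - 13.2924*r^2 - 14.1589*r + 5.4918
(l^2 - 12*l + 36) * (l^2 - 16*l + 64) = l^4 - 28*l^3 + 292*l^2 - 1344*l + 2304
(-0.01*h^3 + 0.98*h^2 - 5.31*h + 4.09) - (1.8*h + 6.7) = -0.01*h^3 + 0.98*h^2 - 7.11*h - 2.61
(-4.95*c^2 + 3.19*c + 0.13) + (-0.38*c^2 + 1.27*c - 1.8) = -5.33*c^2 + 4.46*c - 1.67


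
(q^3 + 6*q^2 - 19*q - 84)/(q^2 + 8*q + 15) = (q^2 + 3*q - 28)/(q + 5)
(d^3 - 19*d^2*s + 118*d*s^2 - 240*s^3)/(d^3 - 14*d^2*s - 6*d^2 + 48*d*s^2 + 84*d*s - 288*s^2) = (d - 5*s)/(d - 6)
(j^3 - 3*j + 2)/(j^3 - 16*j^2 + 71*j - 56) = (j^2 + j - 2)/(j^2 - 15*j + 56)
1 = 1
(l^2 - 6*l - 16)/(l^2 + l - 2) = (l - 8)/(l - 1)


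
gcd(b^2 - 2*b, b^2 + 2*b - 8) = b - 2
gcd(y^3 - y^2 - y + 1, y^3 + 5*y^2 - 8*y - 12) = y + 1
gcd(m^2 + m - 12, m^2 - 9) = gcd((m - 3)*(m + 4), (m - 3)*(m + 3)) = m - 3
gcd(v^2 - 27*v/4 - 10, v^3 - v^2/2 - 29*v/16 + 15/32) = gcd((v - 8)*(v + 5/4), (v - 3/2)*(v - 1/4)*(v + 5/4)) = v + 5/4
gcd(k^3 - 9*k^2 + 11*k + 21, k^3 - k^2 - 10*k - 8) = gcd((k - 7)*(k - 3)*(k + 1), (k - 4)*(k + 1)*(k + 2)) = k + 1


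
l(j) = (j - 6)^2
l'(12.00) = 12.00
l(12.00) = 36.00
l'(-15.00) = -42.00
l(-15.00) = 441.00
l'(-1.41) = -14.82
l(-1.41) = 54.91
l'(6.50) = 1.00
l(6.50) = 0.25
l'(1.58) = -8.84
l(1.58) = 19.54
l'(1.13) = -9.74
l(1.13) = 23.72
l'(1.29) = -9.42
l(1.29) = 22.18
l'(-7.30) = -26.60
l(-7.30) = 176.89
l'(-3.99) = -19.98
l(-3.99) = 99.80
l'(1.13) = -9.74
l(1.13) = 23.72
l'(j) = 2*j - 12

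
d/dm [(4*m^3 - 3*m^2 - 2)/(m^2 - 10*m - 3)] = 2*(2*m^4 - 40*m^3 - 3*m^2 + 11*m - 10)/(m^4 - 20*m^3 + 94*m^2 + 60*m + 9)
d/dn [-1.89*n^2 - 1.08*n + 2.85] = -3.78*n - 1.08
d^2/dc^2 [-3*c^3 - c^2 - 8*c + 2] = -18*c - 2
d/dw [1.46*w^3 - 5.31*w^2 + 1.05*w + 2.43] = 4.38*w^2 - 10.62*w + 1.05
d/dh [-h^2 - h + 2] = -2*h - 1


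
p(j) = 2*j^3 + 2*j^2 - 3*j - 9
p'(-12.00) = 813.00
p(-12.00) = -3141.00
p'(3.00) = 63.00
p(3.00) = 54.00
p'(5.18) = 178.71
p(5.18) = 307.11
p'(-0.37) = -3.66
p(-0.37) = -7.72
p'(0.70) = 2.74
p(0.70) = -9.43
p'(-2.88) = 35.25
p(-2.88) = -31.55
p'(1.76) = 22.63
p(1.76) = 2.82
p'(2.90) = 59.06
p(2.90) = 47.90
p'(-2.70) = 29.94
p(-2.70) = -25.69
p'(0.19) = -2.02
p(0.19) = -9.48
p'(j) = 6*j^2 + 4*j - 3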